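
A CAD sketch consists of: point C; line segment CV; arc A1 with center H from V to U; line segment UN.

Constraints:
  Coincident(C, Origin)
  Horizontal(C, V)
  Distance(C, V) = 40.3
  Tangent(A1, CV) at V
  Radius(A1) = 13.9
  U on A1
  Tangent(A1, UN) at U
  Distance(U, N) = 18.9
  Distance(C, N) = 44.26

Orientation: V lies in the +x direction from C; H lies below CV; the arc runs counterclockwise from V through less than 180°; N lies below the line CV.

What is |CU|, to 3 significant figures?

30.5

Checks: |HU| = 13.90 ✓; ∠(HU, UN) = 90.00° ✓; |UN| = 18.90 ✓; |CN| = 44.26 ✓.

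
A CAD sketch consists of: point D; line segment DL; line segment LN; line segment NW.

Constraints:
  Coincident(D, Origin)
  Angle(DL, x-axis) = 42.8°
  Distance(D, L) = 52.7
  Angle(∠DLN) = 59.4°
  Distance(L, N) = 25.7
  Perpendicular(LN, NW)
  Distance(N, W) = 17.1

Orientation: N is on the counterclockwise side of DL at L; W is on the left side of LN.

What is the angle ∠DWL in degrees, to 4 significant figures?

125.9°

∠DLN = 59.4°, so LN runs at 42.8° + (180° − 59.4°) = 163.4° from the x-axis; with |LN| = 25.7, N = L + 25.7·(cos 163.4°, sin 163.4°) = (14.04, 43.15). LN is perpendicular to NW; with |NW| = 17.1 on the left of LN, W = N + 17.1·(-0.2857, -0.9583) = (9.153, 26.76). Then cos ∠DWL = WD·WL / (|WD||WL|), giving 125.9°.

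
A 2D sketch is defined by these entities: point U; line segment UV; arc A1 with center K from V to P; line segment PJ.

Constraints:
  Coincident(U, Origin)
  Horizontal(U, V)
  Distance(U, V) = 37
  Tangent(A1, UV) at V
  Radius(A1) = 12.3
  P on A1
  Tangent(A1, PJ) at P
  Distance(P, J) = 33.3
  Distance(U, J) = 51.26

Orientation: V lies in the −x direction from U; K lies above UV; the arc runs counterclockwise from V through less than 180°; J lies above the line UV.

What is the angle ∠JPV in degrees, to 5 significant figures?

135.64°

Checks: |KP| = 12.30 ✓; ∠(KP, PJ) = 90.00° ✓; |PJ| = 33.30 ✓; |UJ| = 51.26 ✓.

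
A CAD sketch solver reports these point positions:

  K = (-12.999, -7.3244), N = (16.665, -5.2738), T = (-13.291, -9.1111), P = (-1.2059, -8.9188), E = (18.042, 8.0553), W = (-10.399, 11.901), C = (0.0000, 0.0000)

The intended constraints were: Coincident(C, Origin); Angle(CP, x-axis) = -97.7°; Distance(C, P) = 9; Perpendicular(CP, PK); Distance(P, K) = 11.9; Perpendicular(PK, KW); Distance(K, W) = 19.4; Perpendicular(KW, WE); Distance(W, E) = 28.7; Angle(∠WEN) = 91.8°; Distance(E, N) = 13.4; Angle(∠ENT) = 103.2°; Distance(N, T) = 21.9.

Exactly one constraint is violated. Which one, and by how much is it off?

Distance(N, T) = 21.9 — off by 8.30.

C = (0.00, 0.00) ✓; CP at -97.70° ✓; |CP| = 9.000 ✓; ∠(CP, PK) = 90.00° ✓; |PK| = 11.90 ✓; ∠(PK, KW) = 90.00° ✓; |KW| = 19.40 ✓; ∠(KW, WE) = 90.00° ✓; |WE| = 28.70 ✓; ∠WEN = 91.80° ✓; |EN| = 13.40 ✓; ∠ENT = 103.2° ✓; |NT| = 30.20 ✗.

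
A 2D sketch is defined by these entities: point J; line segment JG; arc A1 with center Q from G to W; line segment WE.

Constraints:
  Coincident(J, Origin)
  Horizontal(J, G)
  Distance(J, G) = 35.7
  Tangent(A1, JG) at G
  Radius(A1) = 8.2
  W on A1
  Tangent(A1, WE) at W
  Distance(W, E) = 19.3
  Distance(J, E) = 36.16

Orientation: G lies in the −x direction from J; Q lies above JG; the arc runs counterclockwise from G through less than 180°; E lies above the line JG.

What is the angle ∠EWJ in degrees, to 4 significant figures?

96.50°

J is at the origin; JG is horizontal with |JG| = 35.7 and G on the −x side, so G = (-35.70, 0.000). Since A1 is tangent to JG there, QG ⟂ JG, so Q = G + (0, 8.2) = (-35.70, 8.200). Since QW ⟂ WE (tangency), |QE| = √(8.2² + 19.3²) = 20.97 regardless of where W sits on A1. So E lies on both circle(J, 36.16) and circle(Q, 20.97); the above-JG intersection is E = (-24.93, 26.19). W is the foot of the tangent from E: W = (-27.58, 7.075).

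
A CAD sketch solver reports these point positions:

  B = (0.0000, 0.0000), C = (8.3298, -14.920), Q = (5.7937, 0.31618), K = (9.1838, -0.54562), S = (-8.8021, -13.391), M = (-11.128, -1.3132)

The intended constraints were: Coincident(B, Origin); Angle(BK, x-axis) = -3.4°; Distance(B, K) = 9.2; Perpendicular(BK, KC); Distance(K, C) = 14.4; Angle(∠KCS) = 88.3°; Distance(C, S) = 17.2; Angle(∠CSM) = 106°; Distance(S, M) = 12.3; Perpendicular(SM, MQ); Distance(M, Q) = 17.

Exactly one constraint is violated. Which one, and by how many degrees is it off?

Perpendicular(SM, MQ) — off by 5.40°.

B = (0.00, 0.00) ✓; BK at -3.400° ✓; |BK| = 9.200 ✓; ∠(BK, KC) = 90.00° ✓; |KC| = 14.40 ✓; ∠KCS = 88.30° ✓; |CS| = 17.20 ✓; ∠CSM = 106.0° ✓; |SM| = 12.30 ✓; ∠(SM, MQ) = 95.40° ✗; |MQ| = 17.00 ✓.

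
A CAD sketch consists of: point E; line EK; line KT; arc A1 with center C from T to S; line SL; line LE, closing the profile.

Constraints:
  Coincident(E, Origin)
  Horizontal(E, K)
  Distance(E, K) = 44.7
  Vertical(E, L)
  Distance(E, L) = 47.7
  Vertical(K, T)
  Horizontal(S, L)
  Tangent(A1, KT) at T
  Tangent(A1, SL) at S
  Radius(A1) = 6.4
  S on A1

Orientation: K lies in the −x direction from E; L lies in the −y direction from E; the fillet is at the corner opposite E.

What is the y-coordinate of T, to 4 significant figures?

-41.30

E is at the origin; E and K share the same y with |EK| = 44.7 and K on the −x side, so K = (-44.70, 0.000). E and L share the same x with |EL| = 47.7 and L on the −y side, so L = (0.000, -47.70). The virtual corner opposite E is at (-44.70, -47.70). Tangency of A1 to KT means the radius CT is perpendicular to KT and since A1 is tangent to SL there, CS ⟂ SL, with radius 6.4, so the center C sits 6.4 in from both sides at C = (-38.30, -41.30). That places the tangent points at T = (-44.70, -41.30) on KT and S = (-38.30, -47.70) on SL. So T.y = -41.30.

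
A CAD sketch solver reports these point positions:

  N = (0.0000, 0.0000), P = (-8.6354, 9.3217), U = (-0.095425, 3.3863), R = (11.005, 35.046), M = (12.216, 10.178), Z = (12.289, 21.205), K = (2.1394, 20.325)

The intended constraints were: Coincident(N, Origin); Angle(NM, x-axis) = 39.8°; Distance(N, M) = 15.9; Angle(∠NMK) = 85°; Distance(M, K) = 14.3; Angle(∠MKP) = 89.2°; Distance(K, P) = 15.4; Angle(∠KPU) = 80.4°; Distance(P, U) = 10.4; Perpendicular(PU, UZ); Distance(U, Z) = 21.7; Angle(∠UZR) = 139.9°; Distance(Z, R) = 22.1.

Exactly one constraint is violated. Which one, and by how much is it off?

Distance(Z, R) = 22.1 — off by 8.20.

N = (0.00, 0.00) ✓; NM at 39.80° ✓; |NM| = 15.90 ✓; ∠NMK = 85.00° ✓; |MK| = 14.30 ✓; ∠MKP = 89.20° ✓; |KP| = 15.40 ✓; ∠KPU = 80.40° ✓; |PU| = 10.40 ✓; ∠(PU, UZ) = 90.00° ✓; |UZ| = 21.70 ✓; ∠UZR = 139.9° ✓; |ZR| = 13.90 ✗.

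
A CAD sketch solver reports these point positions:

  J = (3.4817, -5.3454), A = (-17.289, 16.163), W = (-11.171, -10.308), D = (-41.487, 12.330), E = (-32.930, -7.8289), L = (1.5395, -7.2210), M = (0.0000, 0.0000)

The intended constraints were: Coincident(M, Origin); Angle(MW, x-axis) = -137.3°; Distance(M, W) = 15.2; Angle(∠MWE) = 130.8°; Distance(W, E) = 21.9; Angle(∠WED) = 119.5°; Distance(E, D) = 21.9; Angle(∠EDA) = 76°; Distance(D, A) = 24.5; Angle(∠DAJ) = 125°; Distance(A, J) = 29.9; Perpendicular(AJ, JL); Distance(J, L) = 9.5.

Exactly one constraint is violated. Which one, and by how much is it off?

Distance(J, L) = 9.5 — off by 6.80.

M = (0.00, 0.00) ✓; MW at -137.3° ✓; |MW| = 15.20 ✓; ∠MWE = 130.8° ✓; |WE| = 21.90 ✓; ∠WED = 119.5° ✓; |ED| = 21.90 ✓; ∠EDA = 76.00° ✓; |DA| = 24.50 ✓; ∠DAJ = 125.0° ✓; |AJ| = 29.90 ✓; ∠(AJ, JL) = 90.00° ✓; |JL| = 2.700 ✗.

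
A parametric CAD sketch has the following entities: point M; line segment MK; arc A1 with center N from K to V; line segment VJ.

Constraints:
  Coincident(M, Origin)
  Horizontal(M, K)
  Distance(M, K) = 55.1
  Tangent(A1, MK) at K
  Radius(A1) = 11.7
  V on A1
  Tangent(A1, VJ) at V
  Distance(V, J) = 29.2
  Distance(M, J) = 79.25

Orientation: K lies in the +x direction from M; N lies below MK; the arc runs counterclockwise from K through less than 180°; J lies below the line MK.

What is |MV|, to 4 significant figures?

51.20

Checks: |NV| = 11.70 ✓; ∠(NV, VJ) = 90.00° ✓; |VJ| = 29.20 ✓; |MJ| = 79.25 ✓.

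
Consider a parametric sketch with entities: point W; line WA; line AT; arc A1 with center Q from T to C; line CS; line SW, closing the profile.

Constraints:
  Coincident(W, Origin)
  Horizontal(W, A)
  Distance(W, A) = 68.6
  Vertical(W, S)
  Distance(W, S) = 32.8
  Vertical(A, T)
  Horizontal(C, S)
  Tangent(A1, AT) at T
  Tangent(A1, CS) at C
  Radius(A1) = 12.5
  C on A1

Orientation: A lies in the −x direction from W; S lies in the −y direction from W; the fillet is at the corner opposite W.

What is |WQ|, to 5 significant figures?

59.660

W is at the origin; W and A share the same y with |WA| = 68.6 and A on the −x side, so A = (-68.600, 0.0000). W and S share the same x with |WS| = 32.8 and S on the −y side, so S = (0.0000, -32.800). The virtual corner opposite W is at (-68.600, -32.800). A1 meets AT tangentially, so QT is at right angles to AT and the tangent condition forces QC to be normal to CS, with radius 12.5, so the center Q sits 12.5 in from both sides at Q = (-56.100, -20.300). Then |WQ| = |Q − W| = 59.660.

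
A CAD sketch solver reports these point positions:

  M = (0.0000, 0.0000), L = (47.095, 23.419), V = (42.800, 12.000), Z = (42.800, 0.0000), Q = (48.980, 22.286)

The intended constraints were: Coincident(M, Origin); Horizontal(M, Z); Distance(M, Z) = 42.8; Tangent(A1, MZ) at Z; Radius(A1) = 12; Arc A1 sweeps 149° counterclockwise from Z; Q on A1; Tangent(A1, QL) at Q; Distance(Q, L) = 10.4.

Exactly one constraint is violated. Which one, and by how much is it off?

Distance(Q, L) = 10.4 — off by 8.20.

M = (0.00, 0.00) ✓; M.y = 0.00, Z.y = 0.00 ✓; |MZ| = 42.80 ✓; ∠(VZ, ZM) = 90.00° ✓; |VZ| = 12.00 ✓; bearing(V→Q) − bearing(V→Z) = 149.0° ✓; |VQ| = 12.00 ✓; ∠(VQ, QL) = 90.01° ✓; |QL| = 2.199 ✗.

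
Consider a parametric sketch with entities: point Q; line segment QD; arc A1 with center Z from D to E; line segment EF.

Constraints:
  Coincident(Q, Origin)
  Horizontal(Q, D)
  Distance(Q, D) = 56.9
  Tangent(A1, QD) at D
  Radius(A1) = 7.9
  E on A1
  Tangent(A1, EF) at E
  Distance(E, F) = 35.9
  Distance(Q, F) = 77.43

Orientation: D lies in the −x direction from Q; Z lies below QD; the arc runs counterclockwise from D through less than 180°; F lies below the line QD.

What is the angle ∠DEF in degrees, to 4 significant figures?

134.1°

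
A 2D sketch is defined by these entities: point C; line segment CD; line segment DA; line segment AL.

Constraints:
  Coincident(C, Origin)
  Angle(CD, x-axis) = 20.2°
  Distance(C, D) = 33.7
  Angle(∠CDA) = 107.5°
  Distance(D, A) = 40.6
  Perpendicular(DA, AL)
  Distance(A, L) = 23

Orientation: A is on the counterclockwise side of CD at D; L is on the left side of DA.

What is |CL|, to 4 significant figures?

51.55

C is at the origin; CD runs at 20.2° with length 33.7, so D = 33.7·(cos 20.2°, sin 20.2°) = (31.63, 11.64). ∠CDA = 107.5°, so DA runs at 20.2° + (180° − 107.5°) = 92.70° from the x-axis; with |DA| = 40.6, A = D + 40.6·(cos 92.70°, sin 92.70°) = (29.71, 52.19). DA is perpendicular to AL; with |AL| = 23.0 on the left of DA, L = A + 23.0·(-0.9989, -0.04711) = (6.740, 51.11). Then |CL| = |L − C| = 51.55.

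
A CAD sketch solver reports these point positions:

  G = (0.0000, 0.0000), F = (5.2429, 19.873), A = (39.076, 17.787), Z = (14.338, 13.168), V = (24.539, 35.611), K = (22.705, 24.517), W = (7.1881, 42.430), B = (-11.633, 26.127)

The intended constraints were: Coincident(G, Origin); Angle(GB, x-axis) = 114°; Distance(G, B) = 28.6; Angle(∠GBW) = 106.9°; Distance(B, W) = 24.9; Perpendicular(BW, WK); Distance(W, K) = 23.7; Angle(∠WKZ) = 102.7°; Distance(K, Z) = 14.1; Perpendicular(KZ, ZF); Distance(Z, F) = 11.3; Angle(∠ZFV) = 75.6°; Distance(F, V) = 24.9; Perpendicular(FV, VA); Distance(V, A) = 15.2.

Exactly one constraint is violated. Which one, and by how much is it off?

Distance(V, A) = 15.2 — off by 7.80.

G = (0.00, 0.00) ✓; GB at 114.0° ✓; |GB| = 28.60 ✓; ∠GBW = 106.9° ✓; |BW| = 24.90 ✓; ∠(BW, WK) = 90.00° ✓; |WK| = 23.70 ✓; ∠WKZ = 102.7° ✓; |KZ| = 14.10 ✓; ∠(KZ, ZF) = 90.00° ✓; |ZF| = 11.30 ✓; ∠ZFV = 75.60° ✓; |FV| = 24.90 ✓; ∠(FV, VA) = 90.00° ✓; |VA| = 23.00 ✗.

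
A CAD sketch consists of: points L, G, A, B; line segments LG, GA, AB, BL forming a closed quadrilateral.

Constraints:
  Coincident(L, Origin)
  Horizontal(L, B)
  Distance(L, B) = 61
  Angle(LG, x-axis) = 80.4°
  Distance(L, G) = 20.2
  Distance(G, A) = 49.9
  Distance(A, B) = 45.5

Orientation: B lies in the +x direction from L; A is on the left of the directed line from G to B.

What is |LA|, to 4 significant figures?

64.27

L is at the origin; L and B share the same y with |LB| = 61.0 and B in +x, so B = (61.0, 0). LG runs at 80.4° with |LG| = 20.2, so G = (3.369, 19.92). A is determined by |GA| = 49.9 and |AB| = 45.5 together: it lies at the intersection of circle(G, 49.9) and circle(B, 45.5). With |GB| = 60.98, the foot of the radical line on GB is 33.93 from G and the perpendicular offset is √(49.9² − 33.93²) = 36.59. Taking the left-of-GB solution: A = (47.39, 43.42).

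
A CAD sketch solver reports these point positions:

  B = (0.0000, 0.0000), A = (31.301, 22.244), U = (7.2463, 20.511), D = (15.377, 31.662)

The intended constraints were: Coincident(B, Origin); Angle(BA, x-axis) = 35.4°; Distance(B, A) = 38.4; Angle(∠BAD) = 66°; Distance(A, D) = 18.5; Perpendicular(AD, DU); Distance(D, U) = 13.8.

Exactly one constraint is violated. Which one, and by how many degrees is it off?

Perpendicular(AD, DU) — off by 5.50°.

B = (0.00, 0.00) ✓; BA at 35.40° ✓; |BA| = 38.40 ✓; ∠BAD = 66.00° ✓; |AD| = 18.50 ✓; ∠(AD, DU) = 84.50° ✗; |DU| = 13.80 ✓.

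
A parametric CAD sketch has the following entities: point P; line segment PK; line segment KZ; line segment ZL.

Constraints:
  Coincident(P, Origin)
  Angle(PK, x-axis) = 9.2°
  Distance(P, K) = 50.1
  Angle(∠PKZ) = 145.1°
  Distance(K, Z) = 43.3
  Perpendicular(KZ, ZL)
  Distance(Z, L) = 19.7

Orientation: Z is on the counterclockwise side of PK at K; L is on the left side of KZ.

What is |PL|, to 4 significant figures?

84.86

∠PKZ = 145.1°, so KZ runs at 9.2° + (180° − 145.1°) = 44.10° from the x-axis; with |KZ| = 43.3, Z = K + 43.3·(cos 44.10°, sin 44.10°) = (80.55, 38.14). KZ is perpendicular to ZL; with |ZL| = 19.7 on the left of KZ, L = Z + 19.7·(-0.6959, 0.7181) = (66.84, 52.29). Then |PL| = |L − P| = 84.86.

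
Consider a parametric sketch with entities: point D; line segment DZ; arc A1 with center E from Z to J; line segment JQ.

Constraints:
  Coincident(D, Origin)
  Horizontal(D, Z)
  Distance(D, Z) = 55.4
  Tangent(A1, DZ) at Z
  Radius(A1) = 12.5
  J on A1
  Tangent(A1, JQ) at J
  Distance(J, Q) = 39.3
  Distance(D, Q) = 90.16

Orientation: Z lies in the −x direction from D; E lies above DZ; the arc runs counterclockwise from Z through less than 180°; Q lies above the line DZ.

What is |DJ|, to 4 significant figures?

51.85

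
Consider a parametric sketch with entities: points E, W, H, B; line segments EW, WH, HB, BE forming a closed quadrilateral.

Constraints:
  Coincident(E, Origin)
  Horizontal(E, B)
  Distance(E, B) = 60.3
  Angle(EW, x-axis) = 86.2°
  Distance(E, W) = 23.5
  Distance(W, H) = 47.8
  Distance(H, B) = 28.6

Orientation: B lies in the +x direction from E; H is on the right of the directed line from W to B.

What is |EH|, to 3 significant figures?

36.0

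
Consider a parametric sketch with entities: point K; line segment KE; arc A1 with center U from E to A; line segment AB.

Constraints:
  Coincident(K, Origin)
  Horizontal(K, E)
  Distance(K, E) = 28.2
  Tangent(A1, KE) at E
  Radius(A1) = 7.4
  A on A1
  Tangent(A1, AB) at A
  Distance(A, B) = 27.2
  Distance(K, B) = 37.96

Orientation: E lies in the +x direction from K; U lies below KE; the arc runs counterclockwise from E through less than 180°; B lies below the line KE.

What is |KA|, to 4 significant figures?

21.85

Checks: ∠(UE, EK) = 90.00° ✓; |UE| = 7.400 ✓; |UA| = 7.400 ✓; ∠(UA, AB) = 90.00° ✓; |AB| = 27.20 ✓; |KB| = 37.96 ✓.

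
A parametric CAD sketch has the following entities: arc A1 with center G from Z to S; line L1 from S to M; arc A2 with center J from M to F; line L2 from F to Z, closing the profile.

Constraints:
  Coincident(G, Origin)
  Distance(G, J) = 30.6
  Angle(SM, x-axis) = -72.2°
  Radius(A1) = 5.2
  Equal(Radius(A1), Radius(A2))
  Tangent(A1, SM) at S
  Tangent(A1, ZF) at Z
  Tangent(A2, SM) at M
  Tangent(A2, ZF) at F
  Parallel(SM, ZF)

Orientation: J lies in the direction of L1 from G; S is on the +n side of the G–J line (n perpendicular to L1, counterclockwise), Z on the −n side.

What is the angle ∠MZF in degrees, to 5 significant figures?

18.771°

The slot axis is L1's direction at -72.2°, so u = (cos -72.2°, sin -72.2°) = (0.30570, -0.95213) and n = (−sin -72.2°, cos -72.2°) = (0.95213, 0.30570). G is at the origin and J lies 30.6 along u from G, so J = 30.6·u = (9.3543, -29.135). Tangency of A1 to both parallel lines with radius 5.2 puts S and Z at G ± 5.2·n: S = (4.9511, 1.5896), Z = (-4.9511, -1.5896). Equal radii place M and F the same way about J: M = J + 5.2·n = (14.305, -27.546), F = J − 5.2·n = (4.4032, -30.725). Then cos ∠MZF = ZM·ZF / (|ZM||ZF|), giving 18.771°.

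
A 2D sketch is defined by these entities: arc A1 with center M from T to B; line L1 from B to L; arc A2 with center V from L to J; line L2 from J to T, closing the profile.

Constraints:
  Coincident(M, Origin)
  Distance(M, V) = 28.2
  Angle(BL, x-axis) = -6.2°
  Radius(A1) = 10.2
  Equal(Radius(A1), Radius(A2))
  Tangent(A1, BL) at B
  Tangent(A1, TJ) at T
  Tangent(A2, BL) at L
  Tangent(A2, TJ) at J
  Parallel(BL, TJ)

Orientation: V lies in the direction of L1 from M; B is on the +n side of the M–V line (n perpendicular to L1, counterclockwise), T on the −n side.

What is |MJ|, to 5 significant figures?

29.988

The slot axis is L1's direction at -6.2°, so u = (cos -6.2°, sin -6.2°) = (0.99415, -0.10800) and n = (−sin -6.2°, cos -6.2°) = (0.10800, 0.99415). M is at the origin and V lies 28.2 along u from M, so V = 28.2·u = (28.035, -3.0456). Tangency of A1 to both parallel lines with radius 10.2 puts B and T at M ± 10.2·n: B = (1.1016, 10.140), T = (-1.1016, -10.140). Equal radii place L and J the same way about V: L = V + 10.2·n = (29.137, 7.0948), J = V − 10.2·n = (26.933, -13.186). Then |MJ| = |J − M| = 29.988.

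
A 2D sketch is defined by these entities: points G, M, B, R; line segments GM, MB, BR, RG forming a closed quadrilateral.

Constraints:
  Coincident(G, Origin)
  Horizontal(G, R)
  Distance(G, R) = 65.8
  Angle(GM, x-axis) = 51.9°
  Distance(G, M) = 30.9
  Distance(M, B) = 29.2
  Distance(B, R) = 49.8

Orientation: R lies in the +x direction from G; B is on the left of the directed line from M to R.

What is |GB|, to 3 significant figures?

59.8

G is at the origin; G and R share the same y with |GR| = 65.8 and R in +x, so R = (65.8, 0). GM runs at 51.9° with |GM| = 30.9, so M = (19.1, 24.3). B is determined by |MB| = 29.2 and |BR| = 49.8 together: it lies at the intersection of circle(M, 29.2) and circle(R, 49.8). With |MR| = 52.7, the foot of the radical line on MR is 10.9 from M and the perpendicular offset is √(29.2² − 10.9²) = 27.1. Taking the left-of-MR solution: B = (41.2, 43.3).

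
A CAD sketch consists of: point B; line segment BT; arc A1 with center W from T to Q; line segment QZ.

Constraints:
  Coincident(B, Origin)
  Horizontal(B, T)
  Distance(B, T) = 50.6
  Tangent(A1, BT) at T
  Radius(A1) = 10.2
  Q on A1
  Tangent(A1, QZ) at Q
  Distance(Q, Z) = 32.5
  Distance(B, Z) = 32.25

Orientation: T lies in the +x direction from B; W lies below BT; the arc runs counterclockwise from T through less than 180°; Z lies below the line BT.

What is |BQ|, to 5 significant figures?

43.649

Checks: |WQ| = 10.20 ✓; ∠(WQ, QZ) = 90.00° ✓; |QZ| = 32.50 ✓; |BZ| = 32.25 ✓.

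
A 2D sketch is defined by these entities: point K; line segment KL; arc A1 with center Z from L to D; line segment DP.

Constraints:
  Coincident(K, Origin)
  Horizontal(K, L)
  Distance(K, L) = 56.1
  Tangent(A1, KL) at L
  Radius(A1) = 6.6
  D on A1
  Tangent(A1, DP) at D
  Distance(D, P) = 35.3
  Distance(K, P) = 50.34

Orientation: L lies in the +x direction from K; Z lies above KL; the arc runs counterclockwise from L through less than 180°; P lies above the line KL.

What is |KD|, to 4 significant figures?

61.74

Checks: |KL| = 56.10 ✓; |ZD| = 6.600 ✓; ∠(ZD, DP) = 90.00° ✓; |DP| = 35.30 ✓; |KP| = 50.34 ✓.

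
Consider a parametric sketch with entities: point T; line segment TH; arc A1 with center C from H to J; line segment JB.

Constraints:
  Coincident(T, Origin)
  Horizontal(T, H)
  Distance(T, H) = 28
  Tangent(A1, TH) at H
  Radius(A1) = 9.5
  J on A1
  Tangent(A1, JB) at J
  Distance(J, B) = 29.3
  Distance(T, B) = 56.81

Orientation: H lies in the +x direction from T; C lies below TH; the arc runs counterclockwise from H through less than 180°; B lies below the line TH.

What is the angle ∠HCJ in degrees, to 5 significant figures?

139.67°

T is at the origin; T and H share the same y with |TH| = 28.0 and H on the +x side, so H = (28.000, 0.0000). Tangency of A1 to TH means the radius CH is perpendicular to TH, so C = H + (0, -9.5) = (28.000, -9.5000). Since CJ ⟂ JB (tangency), |CB| = √(9.5² + 29.3²) = 30.802 regardless of where J sits on A1. So B lies on both circle(T, 56.81) and circle(C, 30.802); the below-TH intersection is B = (44.187, -35.705). J is the foot of the tangent from B: J = (21.852, -16.742).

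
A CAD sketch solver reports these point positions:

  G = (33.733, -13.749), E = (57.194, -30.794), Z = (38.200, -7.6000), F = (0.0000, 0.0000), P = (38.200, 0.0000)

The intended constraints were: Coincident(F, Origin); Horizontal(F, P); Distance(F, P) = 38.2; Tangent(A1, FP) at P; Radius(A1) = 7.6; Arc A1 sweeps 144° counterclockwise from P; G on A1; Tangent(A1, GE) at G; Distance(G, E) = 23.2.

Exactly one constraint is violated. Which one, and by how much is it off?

Distance(G, E) = 23.2 — off by 5.80.

F = (0.00, 0.00) ✓; F.y = 0.00, P.y = 0.00 ✓; |FP| = 38.20 ✓; ∠(ZP, PF) = 90.00° ✓; |ZP| = 7.600 ✓; bearing(Z→G) − bearing(Z→P) = 144.0° ✓; |ZG| = 7.600 ✓; ∠(ZG, GE) = 90.00° ✓; |GE| = 29.00 ✗.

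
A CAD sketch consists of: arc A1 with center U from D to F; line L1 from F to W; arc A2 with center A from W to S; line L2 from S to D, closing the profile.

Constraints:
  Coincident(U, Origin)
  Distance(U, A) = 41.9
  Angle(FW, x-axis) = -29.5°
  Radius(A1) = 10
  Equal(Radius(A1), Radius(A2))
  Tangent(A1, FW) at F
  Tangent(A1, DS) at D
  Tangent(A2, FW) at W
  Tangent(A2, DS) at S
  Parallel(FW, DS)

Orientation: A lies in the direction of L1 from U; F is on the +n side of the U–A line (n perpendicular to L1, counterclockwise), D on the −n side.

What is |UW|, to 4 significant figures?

43.08

The slot axis is L1's direction at -29.5°, so u = (cos -29.5°, sin -29.5°) = (0.8704, -0.4924) and n = (−sin -29.5°, cos -29.5°) = (0.4924, 0.8704). U is at the origin and A lies 41.9 along u from U, so A = 41.9·u = (36.47, -20.63). Tangency of A1 to both parallel lines with radius 10.0 puts F and D at U ± 10.0·n: F = (4.924, 8.704), D = (-4.924, -8.704). Equal radii place W and S the same way about A: W = A + 10.0·n = (41.39, -11.93), S = A − 10.0·n = (31.54, -29.34). Then |UW| = |W − U| = 43.08.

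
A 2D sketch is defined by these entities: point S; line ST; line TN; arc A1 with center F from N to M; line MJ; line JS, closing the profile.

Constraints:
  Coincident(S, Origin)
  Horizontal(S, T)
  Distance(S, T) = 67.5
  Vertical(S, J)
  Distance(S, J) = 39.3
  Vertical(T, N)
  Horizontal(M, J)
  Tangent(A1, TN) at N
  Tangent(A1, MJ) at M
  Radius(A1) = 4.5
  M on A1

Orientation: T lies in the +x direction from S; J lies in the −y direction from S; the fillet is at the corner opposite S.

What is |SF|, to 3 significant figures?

72.0

SJ is vertical with |SJ| = 39.3 and J on the −y side, so J = (0.00, -39.3). The virtual corner opposite S is at (67.5, -39.3). A1 meets TN tangentially, so FN is at right angles to TN and tangency of A1 to MJ means the radius FM is perpendicular to MJ, with radius 4.5, so the center F sits 4.5 in from both sides at F = (63.0, -34.8). Then |SF| = |F − S| = 72.0.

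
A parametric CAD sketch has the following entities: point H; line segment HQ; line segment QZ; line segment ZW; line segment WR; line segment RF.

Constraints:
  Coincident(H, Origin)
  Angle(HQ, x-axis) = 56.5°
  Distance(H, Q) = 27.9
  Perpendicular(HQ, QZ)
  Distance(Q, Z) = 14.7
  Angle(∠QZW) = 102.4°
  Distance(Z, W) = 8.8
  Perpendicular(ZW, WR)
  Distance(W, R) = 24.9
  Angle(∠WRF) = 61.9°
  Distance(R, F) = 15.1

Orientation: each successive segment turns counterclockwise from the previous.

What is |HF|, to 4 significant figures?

28.73

H is at the origin; HQ runs at 56.5° with length 27.9, so Q = (15.40, 23.27). HQ is perpendicular to QZ, so QZ runs at 146.5°; with |QZ| = 14.7, Z = (3.141, 31.38). ∠QZW = 102.4° gives ZW at -135.9° from the x-axis; with |ZW| = 8.8, W = (-3.179, 25.25). ZW is perpendicular to WR, so WR runs at -45.90°; with |WR| = 24.9, R = (14.15, 7.374). ∠WRF = 61.9° gives RF at 72.20° from the x-axis; with |RF| = 15.1, F = (18.77, 21.75). Then |HF| = |F − H| = 28.73.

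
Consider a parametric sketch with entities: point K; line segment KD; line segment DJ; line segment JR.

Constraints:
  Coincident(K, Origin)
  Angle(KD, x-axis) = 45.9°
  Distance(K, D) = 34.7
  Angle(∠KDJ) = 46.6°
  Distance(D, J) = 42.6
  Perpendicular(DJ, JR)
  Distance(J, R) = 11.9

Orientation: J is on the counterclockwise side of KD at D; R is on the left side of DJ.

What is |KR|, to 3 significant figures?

23.0

K is at the origin; KD runs at 45.9° with length 34.7, so D = 34.7·(cos 45.9°, sin 45.9°) = (24.1, 24.9). ∠KDJ = 46.6°, so DJ runs at 45.9° + (180° − 46.6°) = 179° from the x-axis; with |DJ| = 42.6, J = D + 42.6·(cos 179°, sin 179°) = (-18.4, 25.4). DJ is perpendicular to JR; with |JR| = 11.9 on the left of DJ, R = J + 11.9·(-0.0122, -1.00) = (-18.6, 13.5). Then |KR| = |R − K| = 23.0.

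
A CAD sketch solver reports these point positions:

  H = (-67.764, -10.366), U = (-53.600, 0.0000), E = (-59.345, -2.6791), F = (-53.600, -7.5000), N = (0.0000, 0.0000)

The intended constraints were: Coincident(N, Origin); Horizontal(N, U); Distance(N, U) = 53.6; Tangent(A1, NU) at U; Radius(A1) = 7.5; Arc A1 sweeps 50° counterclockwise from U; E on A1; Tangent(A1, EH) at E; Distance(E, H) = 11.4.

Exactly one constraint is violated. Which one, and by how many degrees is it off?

Tangent(A1, EH) at E — off by 7.60°.

N = (0.00, 0.00) ✓; N.y = 0.00, U.y = 0.00 ✓; |NU| = 53.60 ✓; ∠(FU, UN) = 90.00° ✓; |FU| = 7.500 ✓; bearing(F→E) − bearing(F→U) = 50.00° ✓; |FE| = 7.500 ✓; ∠(FE, EH) = 97.60° ✗; |EH| = 11.40 ✓.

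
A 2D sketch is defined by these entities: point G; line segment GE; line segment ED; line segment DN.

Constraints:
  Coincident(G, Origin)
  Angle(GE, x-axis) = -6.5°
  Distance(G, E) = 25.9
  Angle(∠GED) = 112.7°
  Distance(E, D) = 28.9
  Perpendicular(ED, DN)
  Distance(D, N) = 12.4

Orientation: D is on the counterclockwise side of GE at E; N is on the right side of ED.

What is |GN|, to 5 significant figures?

53.198

∠GED = 112.7°, so ED runs at -6.5° + (180° − 112.7°) = 60.800° from the x-axis; with |ED| = 28.9, D = E + 28.9·(cos 60.800°, sin 60.800°) = (39.833, 22.295). ED ⟂ DN; with |DN| = 12.4 on the right of ED, N = D + 12.4·(0.87292, -0.48786) = (50.657, 16.246). Then |GN| = |N − G| = 53.198.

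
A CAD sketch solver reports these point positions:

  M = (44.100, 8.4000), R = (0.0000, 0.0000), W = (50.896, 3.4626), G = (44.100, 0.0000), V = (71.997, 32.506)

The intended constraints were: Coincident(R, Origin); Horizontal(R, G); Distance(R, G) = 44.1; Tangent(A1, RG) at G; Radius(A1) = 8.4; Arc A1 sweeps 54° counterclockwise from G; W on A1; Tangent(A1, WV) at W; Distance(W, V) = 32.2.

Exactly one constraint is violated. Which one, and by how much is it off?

Distance(W, V) = 32.2 — off by 3.70.

R = (0.00, 0.00) ✓; R.y = 0.00, G.y = 0.00 ✓; |RG| = 44.10 ✓; ∠(MG, GR) = 90.00° ✓; |MG| = 8.400 ✓; bearing(M→W) − bearing(M→G) = 54.00° ✓; |MW| = 8.400 ✓; ∠(MW, WV) = 90.00° ✓; |WV| = 35.90 ✗.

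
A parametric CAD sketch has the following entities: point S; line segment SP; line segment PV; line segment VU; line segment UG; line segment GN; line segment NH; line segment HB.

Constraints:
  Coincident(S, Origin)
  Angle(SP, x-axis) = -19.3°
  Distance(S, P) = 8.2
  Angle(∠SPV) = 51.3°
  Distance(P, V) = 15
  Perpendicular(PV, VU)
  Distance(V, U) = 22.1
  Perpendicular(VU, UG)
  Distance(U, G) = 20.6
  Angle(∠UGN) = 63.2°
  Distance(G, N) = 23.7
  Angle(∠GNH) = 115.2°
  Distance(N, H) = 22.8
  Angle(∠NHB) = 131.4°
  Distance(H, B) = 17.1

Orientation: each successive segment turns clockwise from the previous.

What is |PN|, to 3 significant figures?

5.17

S is at the origin; SP runs at -19.3° with length 8.2, so P = (7.74, -2.71). ∠SPV = 51.3° gives PV at -148° from the x-axis; with |PV| = 15.0, V = (-4.98, -10.7). PV ⟂ VU, so VU runs at 122°; with |VU| = 22.1, U = (-16.7, 8.08). The perpendicularity gives UG at right angles to VU, so UG runs at 32.0°; with |UG| = 20.6, G = (0.777, 19.0). ∠UGN = 63.2° gives GN at -84.8° from the x-axis; with |GN| = 23.7, N = (2.93, -4.60). Then |PN| = |N − P| = 5.17.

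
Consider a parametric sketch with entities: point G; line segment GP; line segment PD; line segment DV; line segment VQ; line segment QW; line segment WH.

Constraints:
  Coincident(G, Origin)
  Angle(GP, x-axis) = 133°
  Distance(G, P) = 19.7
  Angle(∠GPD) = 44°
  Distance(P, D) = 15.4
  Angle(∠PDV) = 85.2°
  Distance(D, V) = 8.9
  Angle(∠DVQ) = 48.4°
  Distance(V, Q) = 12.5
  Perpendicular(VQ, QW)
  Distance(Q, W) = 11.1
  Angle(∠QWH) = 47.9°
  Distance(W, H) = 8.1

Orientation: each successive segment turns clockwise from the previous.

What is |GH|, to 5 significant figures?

13.426

G is at the origin; GP runs at 133.0° with length 19.7, so P = (-13.435, 14.408). ∠GPD = 44.0° gives PD at -3.0000° from the x-axis; with |PD| = 15.4, D = (1.9435, 13.602). ∠PDV = 85.2° gives DV at -97.800° from the x-axis; with |DV| = 8.9, V = (0.73566, 4.7840). ∠DVQ = 48.4° gives VQ at 130.60° from the x-axis; with |VQ| = 12.5, Q = (-7.3990, 14.275). The perpendicularity gives QW at right angles to VQ, so QW runs at 40.600°; with |QW| = 11.1, W = (1.0289, 21.499). ∠QWH = 47.9° gives WH at -91.500° from the x-axis; with |WH| = 8.1, H = (0.81686, 13.401). Then |GH| = |H − G| = 13.426.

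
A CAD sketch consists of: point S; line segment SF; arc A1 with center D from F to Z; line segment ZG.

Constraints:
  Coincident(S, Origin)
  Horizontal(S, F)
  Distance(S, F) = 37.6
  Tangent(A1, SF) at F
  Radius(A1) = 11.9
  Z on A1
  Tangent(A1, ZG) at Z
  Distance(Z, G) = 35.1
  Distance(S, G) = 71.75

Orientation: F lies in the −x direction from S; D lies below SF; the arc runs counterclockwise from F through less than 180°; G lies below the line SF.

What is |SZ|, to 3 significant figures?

50.0

Checks: |DZ| = 11.90 ✓; ∠(DZ, ZG) = 90.00° ✓; |ZG| = 35.10 ✓; |SG| = 71.75 ✓.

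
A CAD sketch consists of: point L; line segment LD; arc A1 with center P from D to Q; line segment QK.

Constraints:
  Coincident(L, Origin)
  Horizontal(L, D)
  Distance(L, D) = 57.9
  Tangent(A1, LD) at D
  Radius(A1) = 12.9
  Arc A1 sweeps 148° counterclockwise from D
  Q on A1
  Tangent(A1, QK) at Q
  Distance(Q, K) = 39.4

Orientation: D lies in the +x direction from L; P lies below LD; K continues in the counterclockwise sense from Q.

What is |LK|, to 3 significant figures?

95.6

L is at the origin; LD is horizontal with |LD| = 57.9 and D on the +x side, so D = (57.9, 0.00). Tangency of A1 to LD means the radius PD is perpendicular to LD, so P = D + (0, -12.9) = (57.9, -12.9). On A1, D sits at bearing 90° from P; a 148° counterclockwise sweep puts Q at bearing 238°, so Q = P + 12.9·(cos 238°, sin 238°) = (51.1, -23.8). Tangency of A1 to QK means the radius PQ is perpendicular to QK, so QK runs along (−sin 238°, cos 238°); with |QK| = 39.4, K = (84.5, -44.7). Then |LK| = |K − L| = 95.6.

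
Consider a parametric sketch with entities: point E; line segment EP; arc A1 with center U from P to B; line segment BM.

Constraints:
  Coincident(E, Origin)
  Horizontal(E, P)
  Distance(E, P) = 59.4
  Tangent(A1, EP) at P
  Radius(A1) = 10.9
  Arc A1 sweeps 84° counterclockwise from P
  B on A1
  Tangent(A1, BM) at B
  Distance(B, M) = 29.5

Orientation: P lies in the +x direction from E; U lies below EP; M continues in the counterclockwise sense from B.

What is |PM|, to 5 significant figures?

41.504

E is at the origin; E and P share the same y with |EP| = 59.4 and P on the +x side, so P = (59.400, 0.0000). Tangency of A1 to EP means the radius UP is perpendicular to EP, so U = P + (0, -10.9) = (59.400, -10.900). On A1, P sits at bearing 90° from U; an 84° counterclockwise sweep puts B at bearing 174°, so B = U + 10.9·(cos 174°, sin 174°) = (48.560, -9.7606). The tangent condition forces UB to be normal to BM, so BM runs along (−sin 174°, cos 174°); with |BM| = 29.5, M = (45.476, -39.099). Then |PM| = |M − P| = 41.504.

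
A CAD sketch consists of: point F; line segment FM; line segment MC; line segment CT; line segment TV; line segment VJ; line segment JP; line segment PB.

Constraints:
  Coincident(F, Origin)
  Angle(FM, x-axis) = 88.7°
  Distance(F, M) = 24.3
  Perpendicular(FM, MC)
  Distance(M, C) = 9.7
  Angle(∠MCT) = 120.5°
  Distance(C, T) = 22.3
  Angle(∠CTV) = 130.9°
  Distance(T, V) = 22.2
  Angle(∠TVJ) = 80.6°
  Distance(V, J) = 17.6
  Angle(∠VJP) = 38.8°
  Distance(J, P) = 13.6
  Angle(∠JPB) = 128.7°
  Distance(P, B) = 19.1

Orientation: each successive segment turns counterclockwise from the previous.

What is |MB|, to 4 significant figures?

49.42

∠VJP = 38.8° gives JP at 167.9° from the x-axis; with |JP| = 13.6, P = (-11.87, -4.876). ∠JPB = 128.7° gives PB at -140.8° from the x-axis; with |PB| = 19.1, B = (-26.67, -16.95). Then |MB| = |B − M| = 49.42.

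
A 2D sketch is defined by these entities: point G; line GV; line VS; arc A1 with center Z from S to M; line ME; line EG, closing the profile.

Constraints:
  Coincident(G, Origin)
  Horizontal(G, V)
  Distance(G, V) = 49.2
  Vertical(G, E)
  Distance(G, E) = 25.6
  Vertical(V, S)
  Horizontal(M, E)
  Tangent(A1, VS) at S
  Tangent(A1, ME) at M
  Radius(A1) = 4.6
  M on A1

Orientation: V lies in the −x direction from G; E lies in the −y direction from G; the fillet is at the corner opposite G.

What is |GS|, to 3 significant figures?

53.5

G is at the origin; G and V share the same y with |GV| = 49.2 and V on the −x side, so V = (-49.2, 0.00). G and E share the same x with |GE| = 25.6 and E on the −y side, so E = (0.00, -25.6). The virtual corner opposite G is at (-49.2, -25.6). Tangency of A1 to VS means the radius ZS is perpendicular to VS and since A1 is tangent to ME there, ZM ⟂ ME, with radius 4.6, so the center Z sits 4.6 in from both sides at Z = (-44.6, -21.0). That places the tangent points at S = (-49.2, -21.0) on VS and M = (-44.6, -25.6) on ME. Then |GS| = |S − G| = 53.5.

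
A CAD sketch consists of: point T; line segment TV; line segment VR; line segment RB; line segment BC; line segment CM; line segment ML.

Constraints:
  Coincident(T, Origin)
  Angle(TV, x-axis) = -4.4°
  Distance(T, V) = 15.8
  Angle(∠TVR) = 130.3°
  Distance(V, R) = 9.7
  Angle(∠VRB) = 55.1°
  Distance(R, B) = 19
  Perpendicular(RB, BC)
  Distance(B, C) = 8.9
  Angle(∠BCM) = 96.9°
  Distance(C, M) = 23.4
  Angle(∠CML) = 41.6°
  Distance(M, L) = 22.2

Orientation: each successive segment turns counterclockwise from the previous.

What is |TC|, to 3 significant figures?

2.34

T is at the origin; TV runs at -4.4° with length 15.8, so V = (15.8, -1.21). ∠TVR = 130.3° gives VR at 45.3° from the x-axis; with |VR| = 9.7, R = (22.6, 5.68). ∠VRB = 55.1° gives RB at 170° from the x-axis; with |RB| = 19.0, B = (3.85, 8.92). The perpendicularity gives BC at right angles to RB, so BC runs at -99.8°; with |BC| = 8.9, C = (2.34, 0.146). Then |TC| = |C − T| = 2.34.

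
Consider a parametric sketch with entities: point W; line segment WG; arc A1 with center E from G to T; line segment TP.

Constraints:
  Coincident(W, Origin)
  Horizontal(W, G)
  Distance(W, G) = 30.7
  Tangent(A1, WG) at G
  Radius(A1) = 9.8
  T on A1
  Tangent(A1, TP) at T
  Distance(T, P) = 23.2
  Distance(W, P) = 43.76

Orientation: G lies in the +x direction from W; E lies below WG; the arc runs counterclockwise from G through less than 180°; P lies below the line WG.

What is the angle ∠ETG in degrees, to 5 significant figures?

38.113°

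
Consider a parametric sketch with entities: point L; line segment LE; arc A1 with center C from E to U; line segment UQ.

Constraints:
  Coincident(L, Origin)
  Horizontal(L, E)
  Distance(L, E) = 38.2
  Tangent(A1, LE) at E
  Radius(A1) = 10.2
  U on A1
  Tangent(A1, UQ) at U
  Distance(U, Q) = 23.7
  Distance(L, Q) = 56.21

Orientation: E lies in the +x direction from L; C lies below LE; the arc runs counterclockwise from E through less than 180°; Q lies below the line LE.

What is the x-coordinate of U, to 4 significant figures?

29.89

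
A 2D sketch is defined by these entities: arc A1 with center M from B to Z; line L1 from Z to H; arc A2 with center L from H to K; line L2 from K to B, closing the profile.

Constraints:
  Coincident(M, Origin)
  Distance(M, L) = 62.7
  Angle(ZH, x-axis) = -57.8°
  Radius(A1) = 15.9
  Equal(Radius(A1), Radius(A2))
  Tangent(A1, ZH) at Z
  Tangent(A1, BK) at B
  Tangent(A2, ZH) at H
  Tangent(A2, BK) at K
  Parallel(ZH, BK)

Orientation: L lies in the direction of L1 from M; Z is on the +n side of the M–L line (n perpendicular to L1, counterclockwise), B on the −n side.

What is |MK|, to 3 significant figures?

64.7

The slot axis is L1's direction at -57.8°, so u = (cos -57.8°, sin -57.8°) = (0.533, -0.846) and n = (−sin -57.8°, cos -57.8°) = (0.846, 0.533). M is at the origin and L lies 62.7 along u from M, so L = 62.7·u = (33.4, -53.1). Tangency of A1 to both parallel lines with radius 15.9 puts Z and B at M ± 15.9·n: Z = (13.5, 8.47), B = (-13.5, -8.47). Equal radii place H and K the same way about L: H = L + 15.9·n = (46.9, -44.6), K = L − 15.9·n = (20.0, -61.5). Then |MK| = |K − M| = 64.7.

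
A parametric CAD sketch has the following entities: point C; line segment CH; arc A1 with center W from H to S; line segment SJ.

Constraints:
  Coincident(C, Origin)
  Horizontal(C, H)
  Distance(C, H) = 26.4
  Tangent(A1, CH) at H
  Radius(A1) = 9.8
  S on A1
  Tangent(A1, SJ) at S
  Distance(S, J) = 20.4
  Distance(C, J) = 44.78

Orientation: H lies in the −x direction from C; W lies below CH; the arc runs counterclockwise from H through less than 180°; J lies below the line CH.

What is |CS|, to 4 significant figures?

37.90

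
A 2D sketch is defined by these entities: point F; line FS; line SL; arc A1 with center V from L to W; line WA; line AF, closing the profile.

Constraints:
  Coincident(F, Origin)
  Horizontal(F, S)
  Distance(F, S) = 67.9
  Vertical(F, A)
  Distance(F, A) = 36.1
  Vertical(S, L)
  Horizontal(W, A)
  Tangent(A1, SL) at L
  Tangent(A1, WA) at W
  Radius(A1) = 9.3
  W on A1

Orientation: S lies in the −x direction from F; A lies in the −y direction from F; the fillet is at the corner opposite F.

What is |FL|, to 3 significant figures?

73.0

F is at the origin; F and S share the same y with |FS| = 67.9 and S on the −x side, so S = (-67.9, 0.00). F and A share the same x with |FA| = 36.1 and A on the −y side, so A = (0.00, -36.1). The virtual corner opposite F is at (-67.9, -36.1). Since A1 is tangent to SL there, VL ⟂ SL and the tangent condition forces VW to be normal to WA, with radius 9.3, so the center V sits 9.3 in from both sides at V = (-58.6, -26.8). That places the tangent points at L = (-67.9, -26.8) on SL and W = (-58.6, -36.1) on WA. Then |FL| = |L − F| = 73.0.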